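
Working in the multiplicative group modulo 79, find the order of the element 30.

Since 30 ∈ (Z/79Z)^×, its order divides φ(79) = 79 − 1 = 78 = 2 · 3 · 13.
Divisors of 78: 1, 2, 3, 6, 13, 26, 39, 78.
Test each divisor d:
30^1 ≡ 30 (mod 79)
30^2 ≡ 31 (mod 79)
30^3 ≡ 61 (mod 79)
30^6 ≡ 8 (mod 79)
30^13 ≡ 24 (mod 79)
30^26 ≡ 23 (mod 79)
30^39 ≡ 78 (mod 79)
30^78 ≡ 1 (mod 79) ✓
The smallest such exponent is 78, so the order of 30 is 78.

78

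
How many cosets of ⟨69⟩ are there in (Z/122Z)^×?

3

By Lagrange's theorem, ord_122(69) divides φ(122) = φ(2)·φ(61) = 1·60 = 60 = 2^2 · 3 · 5.
Divisors of 60: 1, 2, 3, 4, 5, 6, 10, 12, 15, 20, 30, 60.
Evaluate successive powers at the divisors of 60:
69^1 ≡ 69 (mod 122)
69^2 ≡ 3 (mod 122)
69^3 ≡ 85 (mod 122)
69^4 ≡ 9 (mod 122)
69^5 ≡ 11 (mod 122)
69^6 ≡ 27 (mod 122)
69^10 ≡ 121 (mod 122)
69^12 ≡ 119 (mod 122)
69^15 ≡ 111 (mod 122)
69^20 ≡ 1 (mod 122) ✓
Thus |⟨69⟩| = ord(69) = 20.
Index = |(Z/122Z)^×| / |⟨69⟩| = 60 / 20 = 3.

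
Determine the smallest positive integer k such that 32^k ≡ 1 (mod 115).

44

ord(32) | φ(115) = φ(5·23) = (5−1)·(23−1) = 4·22 = 88 = 2^3 · 11.
Divisors of 88: 1, 2, 4, 8, 11, 22, 44, 88.
Check 32^d mod 115 for each divisor in increasing order:
32^1 ≡ 32 (mod 115)
32^2 ≡ 104 (mod 115)
32^4 ≡ 6 (mod 115)
32^8 ≡ 36 (mod 115)
32^11 ≡ 93 (mod 115)
32^22 ≡ 24 (mod 115)
32^44 ≡ 1 (mod 115) ✓
Hence ord(32) = 44.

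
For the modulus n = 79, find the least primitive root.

3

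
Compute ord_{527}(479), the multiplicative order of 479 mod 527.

240

The order of 479 must divide φ(527) = φ(17·31) = (17−1)·(31−1) = 16·30 = 480 = 2^5 · 3 · 5.
Divisors of 480: 1, 2, 3, 4, 5, 6, 8, 10, 12, 15, 16, 20, 24, 30, 32, 40, 48, 60, 80, 96, 120, 160, 240, 480.
Test each divisor d:
479^1 ≡ 479
479^2 ≡ 196
479^3 ≡ 78
479^4 ≡ 472
479^5 ≡ 5
479^6 ≡ 287
479^8 ≡ 390
479^10 ≡ 25
479^12 ≡ 157
479^15 ≡ 125
479^16 ≡ 324
479^20 ≡ 98
479^24 ≡ 407
479^30 ≡ 342
479^32 ≡ 103
479^40 ≡ 118
479^48 ≡ 171
479^60 ≡ 497
479^80 ≡ 222
479^96 ≡ 256
479^120 ≡ 373
479^160 ≡ 273
479^240 ≡ 1
Therefore the multiplicative order of 479 modulo 527 is 240.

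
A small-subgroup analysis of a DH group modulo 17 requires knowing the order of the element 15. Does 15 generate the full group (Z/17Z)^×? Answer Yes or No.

No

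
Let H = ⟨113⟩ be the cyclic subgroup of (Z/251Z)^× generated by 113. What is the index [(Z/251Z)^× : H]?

50

By Lagrange's theorem, ord_251(113) divides φ(251) = 251 − 1 = 250 = 2 · 5^3.
Divisors of 250: 1, 2, 5, 10, 25, 50, 125, 250.
Check 113^d mod 251 for each divisor in increasing order:
113^1 ≡ 113 (mod 251)
113^2 ≡ 219 (mod 251)
113^5 ≡ 1 (mod 251) ✓
So ord_251(113) = 5, hence |⟨113⟩| = 5.
[(Z/251Z)^× : ⟨113⟩] = 250/5 = 50.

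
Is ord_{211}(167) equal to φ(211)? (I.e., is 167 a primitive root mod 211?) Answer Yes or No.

φ(211) = 211 − 1 = 210 = 2 · 3 · 5 · 7.
167 is a primitive root mod 211 iff 167^(φ(211)/q) ≢ 1 for every prime q | φ(211), i.e. q ∈ {2, 3, 5, 7}.
167^105 ≡ 210 (mod 211)  [q = 2: ≢ 1 ✓]
167^70 ≡ 14 (mod 211)  [q = 3: ≢ 1 ✓]
167^42 ≡ 71 (mod 211)  [q = 5: ≢ 1 ✓]
167^30 ≡ 144 (mod 211)  [q = 7: ≢ 1 ✓]
None equal 1, so ord_211(167) = 210: 167 is a primitive root.

Yes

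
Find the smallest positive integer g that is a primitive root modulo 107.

2

φ(107) = 107 − 1 = 106 = 2 · 53.
Test candidates g = 2, 3, … against the prime factors q ∈ {2, 53} of φ(107): g is a generator iff g^(106/q) ≢ 1 for every such q.
g = 2: 2^53 ≡ 106; 2^2 ≡ 4 — none is 1, so 2 is a primitive root.
Hence the least primitive root of 107 is 2.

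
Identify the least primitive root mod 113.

3

φ(113) = 113 − 1 = 112 = 2^4 · 7.
Test candidates g = 2, 3, … against the prime factors q ∈ {2, 7} of φ(113): g is a generator iff g^(112/q) ≢ 1 for every such q.
g = 2: 2^56 ≡ 1 — hits 1, so not a primitive root.
g = 3: 3^56 ≡ 112; 3^16 ≡ 49 — none is 1, so 3 is a primitive root.
The smallest primitive root modulo 113 is 3.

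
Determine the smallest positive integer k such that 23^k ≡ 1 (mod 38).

The order of 23 must divide φ(38) = φ(2)·φ(19) = 1·18 = 18 = 2 · 3^2.
Divisors of 18: 1, 2, 3, 6, 9, 18.
Evaluate successive powers at the divisors of 18:
23^1 ≡ 23 (mod 38)
23^2 ≡ 35 (mod 38)
23^3 ≡ 7 (mod 38)
23^6 ≡ 11 (mod 38)
23^9 ≡ 1 (mod 38) ✓
Hence ord(23) = 9.

9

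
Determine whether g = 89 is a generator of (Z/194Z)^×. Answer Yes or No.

φ(194) = φ(2)·φ(97) = 1·96 = 96 = 2^5 · 3.
An element g generates (Z/194Z)^× iff g^(96/q) ≢ 1 (mod 194) for each prime q ∈ {2, 3}.
89^48 ≡ 1 (mod 194)  [q = 2: ≡ 1 ✗]
89^32 ≡ 1 (mod 194)  [q = 3: ≡ 1 ✗]
Since 89^48 ≡ 1, the order of 89 divides 48 < 96, so 89 is not a primitive root.

No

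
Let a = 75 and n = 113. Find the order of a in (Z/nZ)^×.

112

Since 75 ∈ (Z/113Z)^×, its order divides φ(113) = 113 − 1 = 112 = 2^4 · 7.
Divisors of 112: 1, 2, 4, 7, 8, 14, 16, 28, 56, 112.
Compute 75^d (mod 113) for the divisors d until we hit 1:
75^1 ≡ 75
75^2 ≡ 88
75^4 ≡ 60
75^7 ≡ 48
75^8 ≡ 97
75^14 ≡ 44
75^16 ≡ 30
75^28 ≡ 15
75^56 ≡ 112
75^112 ≡ 1
Hence ord(75) = 112.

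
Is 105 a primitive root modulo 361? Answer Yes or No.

Yes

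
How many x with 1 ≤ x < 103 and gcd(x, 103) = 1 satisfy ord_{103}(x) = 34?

φ(103) = 103 − 1 = 102 = 2 · 3 · 17.
(Z/103Z)^× is cyclic (|G| = 102); a cyclic group of order m has exactly φ(d) elements of each order d | m, and none otherwise.
34 = 2 · 17 divides 102, and φ(34) = 16.

16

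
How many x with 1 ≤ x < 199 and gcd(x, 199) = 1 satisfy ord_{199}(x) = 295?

0

φ(199) = 199 − 1 = 198 = 2 · 3^2 · 11.
(Z/199Z)^× is cyclic (|G| = 198); a cyclic group of order m has exactly φ(d) elements of each order d | m, and none otherwise.
Since 295 ∤ 198, the count is 0.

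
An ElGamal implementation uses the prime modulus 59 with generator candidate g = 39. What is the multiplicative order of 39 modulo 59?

By Lagrange's theorem, ord_59(39) divides φ(59) = 59 − 1 = 58 = 2 · 29.
Divisors of 58: 1, 2, 29, 58.
Compute 39^d (mod 59) for the divisors d until we hit 1:
39^1 ≡ 39 (mod 59)
39^2 ≡ 46 (mod 59)
39^29 ≡ 58 (mod 59)
39^58 ≡ 1 (mod 59) ✓
The smallest such exponent is 58, so the order of 39 is 58.

58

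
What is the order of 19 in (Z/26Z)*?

By Lagrange's theorem, ord_26(19) divides φ(26) = φ(2)·φ(13) = 1·12 = 12 = 2^2 · 3.
Divisors of 12: 1, 2, 3, 4, 6, 12.
Check 19^d mod 26 for each divisor in increasing order:
19^1 ≡ 19 (mod 26)
19^2 ≡ 23 (mod 26)
19^3 ≡ 21 (mod 26)
19^4 ≡ 9 (mod 26)
19^6 ≡ 25 (mod 26)
19^12 ≡ 1 (mod 26) ✓
Therefore the multiplicative order of 19 modulo 26 is 12.

12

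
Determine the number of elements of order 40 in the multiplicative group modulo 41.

16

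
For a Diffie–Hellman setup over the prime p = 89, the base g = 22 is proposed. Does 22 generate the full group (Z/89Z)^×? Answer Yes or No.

No

φ(89) = 89 − 1 = 88 = 2^3 · 11.
An element g generates (Z/89Z)^× iff g^(88/q) ≢ 1 (mod 89) for each prime q ∈ {2, 11}.
22^44 ≡ 1 (mod 89)  [q = 2: ≡ 1 ✗]
22^8 ≡ 64 (mod 89)  [q = 11: ≢ 1 ✓]
Since 22^44 ≡ 1, the order of 22 divides 44 < 88, so 22 is not a primitive root.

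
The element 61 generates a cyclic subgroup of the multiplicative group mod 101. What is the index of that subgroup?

1

By Lagrange's theorem, ord_101(61) divides φ(101) = 101 − 1 = 100 = 2^2 · 5^2.
Divisors of 100: 1, 2, 4, 5, 10, 20, 25, 50, 100.
Evaluate successive powers at the divisors of 100:
61^1 ≡ 61 (mod 101)
61^2 ≡ 85 (mod 101)
61^4 ≡ 54 (mod 101)
61^5 ≡ 62 (mod 101)
61^10 ≡ 6 (mod 101)
61^20 ≡ 36 (mod 101)
61^25 ≡ 10 (mod 101)
61^50 ≡ 100 (mod 101)
61^100 ≡ 1 (mod 101) ✓
So ord_101(61) = 100, hence |⟨61⟩| = 100.
[(Z/101Z)^× : ⟨61⟩] = 100/100 = 1.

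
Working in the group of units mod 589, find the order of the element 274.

6

By Lagrange's theorem, ord_589(274) divides φ(589) = φ(19·31) = (19−1)·(31−1) = 18·30 = 540 = 2^2 · 3^3 · 5.
Divisors of 540: 1, 2, 3, 4, 5, 6, 9, 10, 12, 15, 18, 20, 27, 30, 36, 45, 54, 60, 90, 108, 135, 180, 270, 540.
Evaluate successive powers at the divisors of 540:
274^1 ≡ 274 (mod 589)
274^2 ≡ 273 (mod 589)
274^3 ≡ 588 (mod 589)
274^4 ≡ 315 (mod 589)
274^5 ≡ 316 (mod 589)
274^6 ≡ 1 (mod 589) ✓
Hence ord(274) = 6.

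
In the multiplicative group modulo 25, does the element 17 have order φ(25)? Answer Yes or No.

Yes

φ(25) = φ(5^2) = 5·(5−1) = 20 = 2^2 · 5.
Test 17^(20/q) mod 25 for each prime factor q of 20:
17^10 ≡ 24 (mod 25)  [q = 2: ≢ 1 ✓]
17^4 ≡ 21 (mod 25)  [q = 5: ≢ 1 ✓]
None equal 1, so ord_25(17) = 20: 17 is a primitive root.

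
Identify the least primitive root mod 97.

5

φ(97) = 97 − 1 = 96 = 2^5 · 3.
g is a primitive root iff g^(96/q) ≢ 1 (mod 97) for each prime q ∈ {2, 3}.
g = 2: 2^48 ≡ 1 — hits 1, so not a primitive root.
g = 3: 3^48 ≡ 1 — hits 1, so not a primitive root.
g = 4: 4^48 ≡ 1 — hits 1, so not a primitive root.
g = 5: 5^48 ≡ 96; 5^32 ≡ 35 — none is 1, so 5 is a primitive root.
Hence the least primitive root of 97 is 5.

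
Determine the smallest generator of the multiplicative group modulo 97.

5

φ(97) = 97 − 1 = 96 = 2^5 · 3.
g is a primitive root iff g^(96/q) ≢ 1 (mod 97) for each prime q ∈ {2, 3}.
g = 2: 2^48 ≡ 1 — hits 1, so not a primitive root.
g = 3: 3^48 ≡ 1 — hits 1, so not a primitive root.
g = 4: 4^48 ≡ 1 — hits 1, so not a primitive root.
g = 5: 5^48 ≡ 96; 5^32 ≡ 35 — none is 1, so 5 is a primitive root.
The smallest primitive root modulo 97 is 5.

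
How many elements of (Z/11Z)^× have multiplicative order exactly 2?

1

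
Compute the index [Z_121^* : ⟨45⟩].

10

ord(45) | φ(121) = φ(11^2) = 11·(11−1) = 110 = 2 · 5 · 11.
Divisors of 110: 1, 2, 5, 10, 11, 22, 55, 110.
Check 45^d mod 121 for each divisor in increasing order:
45^1 ≡ 45 (mod 121)
45^2 ≡ 89 (mod 121)
45^5 ≡ 100 (mod 121)
45^10 ≡ 78 (mod 121)
45^11 ≡ 1 (mod 121) ✓
So ord_121(45) = 11, hence |⟨45⟩| = 11.
Index = |(Z/121Z)^×| / |⟨45⟩| = 110 / 11 = 10.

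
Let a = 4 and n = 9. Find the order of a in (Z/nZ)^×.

3

The order of 4 must divide φ(9) = φ(3^2) = 3·(3−1) = 6 = 2 · 3.
Divisors of 6: 1, 2, 3, 6.
Compute 4^d (mod 9) for the divisors d until we hit 1:
4^1 ≡ 4
4^2 ≡ 7
4^3 ≡ 1
The smallest such exponent is 3, so the order of 4 is 3.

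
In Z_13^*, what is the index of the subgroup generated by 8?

3

ord(8) | φ(13) = 13 − 1 = 12 = 2^2 · 3.
Divisors of 12: 1, 2, 3, 4, 6, 12.
Check 8^d mod 13 for each divisor in increasing order:
8^1 ≡ 8 (mod 13)
8^2 ≡ 12 (mod 13)
8^3 ≡ 5 (mod 13)
8^4 ≡ 1 (mod 13) ✓
The order of 8 is 4, so the subgroup it generates has 4 elements.
[(Z/13Z)^× : ⟨8⟩] = 12/4 = 3.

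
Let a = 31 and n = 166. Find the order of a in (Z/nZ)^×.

41

Since 31 ∈ (Z/166Z)^×, its order divides φ(166) = φ(2)·φ(83) = 1·82 = 82 = 2 · 41.
Divisors of 82: 1, 2, 41, 82.
Evaluate successive powers at the divisors of 82:
31^1 ≡ 31 (mod 166)
31^2 ≡ 131 (mod 166)
31^41 ≡ 1 (mod 166) ✓
So ord_166(31) = 41.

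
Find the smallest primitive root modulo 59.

2

φ(59) = 59 − 1 = 58 = 2 · 29.
Test candidates g = 2, 3, … against the prime factors q ∈ {2, 29} of φ(59): g is a generator iff g^(58/q) ≢ 1 for every such q.
g = 2: 2^29 ≡ 58; 2^2 ≡ 4 — none is 1, so 2 is a primitive root.
The smallest primitive root modulo 59 is 2.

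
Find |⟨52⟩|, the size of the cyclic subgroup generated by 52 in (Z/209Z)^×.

90

The order of 52 must divide φ(209) = φ(11·19) = (11−1)·(19−1) = 10·18 = 180 = 2^2 · 3^2 · 5.
Divisors of 180: 1, 2, 3, 4, 5, 6, 9, 10, 12, 15, 18, 20, 30, 36, 45, 60, 90, 180.
Test each divisor d:
52^1 ≡ 52 (mod 209)
52^2 ≡ 196 (mod 209)
52^3 ≡ 160 (mod 209)
52^4 ≡ 169 (mod 209)
52^5 ≡ 10 (mod 209)
52^6 ≡ 102 (mod 209)
52^9 ≡ 18 (mod 209)
52^10 ≡ 100 (mod 209)
52^12 ≡ 163 (mod 209)
52^15 ≡ 164 (mod 209)
52^18 ≡ 115 (mod 209)
52^20 ≡ 177 (mod 209)
52^30 ≡ 144 (mod 209)
52^36 ≡ 58 (mod 209)
52^45 ≡ 208 (mod 209)
52^60 ≡ 45 (mod 209)
52^90 ≡ 1 (mod 209) ✓
So ord_209(52) = 90.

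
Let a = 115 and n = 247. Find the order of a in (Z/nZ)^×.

The order of 115 must divide φ(247) = φ(13·19) = (13−1)·(19−1) = 12·18 = 216 = 2^3 · 3^3.
Divisors of 216: 1, 2, 3, 4, 6, 8, 9, 12, 18, 24, 27, 36, 54, 72, 108, 216.
Test each divisor d:
115^1 ≡ 115 (mod 247)
115^2 ≡ 134 (mod 247)
115^3 ≡ 96 (mod 247)
115^4 ≡ 172 (mod 247)
115^6 ≡ 77 (mod 247)
115^8 ≡ 191 (mod 247)
115^9 ≡ 229 (mod 247)
115^12 ≡ 1 (mod 247) ✓
The smallest such exponent is 12, so the order of 115 is 12.

12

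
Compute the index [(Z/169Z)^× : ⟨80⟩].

Since 80 ∈ (Z/169Z)^×, its order divides φ(169) = φ(13^2) = 13·(13−1) = 156 = 2^2 · 3 · 13.
Divisors of 156: 1, 2, 3, 4, 6, 12, 13, 26, 39, 52, 78, 156.
Compute 80^d (mod 169) for the divisors d until we hit 1:
80^1 ≡ 80 (mod 169)
80^2 ≡ 147 (mod 169)
80^3 ≡ 99 (mod 169)
80^4 ≡ 146 (mod 169)
80^6 ≡ 168 (mod 169)
80^12 ≡ 1 (mod 169) ✓
The order of 80 is 12, so the subgroup it generates has 12 elements.
Index = |(Z/169Z)^×| / |⟨80⟩| = 156 / 12 = 13.

13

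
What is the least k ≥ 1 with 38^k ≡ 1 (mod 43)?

ord(38) | φ(43) = 43 − 1 = 42 = 2 · 3 · 7.
Divisors of 42: 1, 2, 3, 6, 7, 14, 21, 42.
Check 38^d mod 43 for each divisor in increasing order:
38^1 ≡ 38 (mod 43)
38^2 ≡ 25 (mod 43)
38^3 ≡ 4 (mod 43)
38^6 ≡ 16 (mod 43)
38^7 ≡ 6 (mod 43)
38^14 ≡ 36 (mod 43)
38^21 ≡ 1 (mod 43) ✓
So ord_43(38) = 21.

21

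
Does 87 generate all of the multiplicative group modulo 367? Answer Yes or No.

φ(367) = 367 − 1 = 366 = 2 · 3 · 61.
Test 87^(366/q) mod 367 for each prime factor q of 366:
87^183 ≡ 1 (mod 367)  [q = 2: ≡ 1 ✗]
87^122 ≡ 1 (mod 367)  [q = 3: ≡ 1 ✗]
87^6 ≡ 15 (mod 367)  [q = 61: ≢ 1 ✓]
87^183 ≡ 1 shows ord(87) | 183, strictly less than φ(367); not a primitive root.

No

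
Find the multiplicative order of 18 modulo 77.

30

By Lagrange's theorem, ord_77(18) divides φ(77) = φ(7·11) = (7−1)·(11−1) = 6·10 = 60 = 2^2 · 3 · 5.
Divisors of 60: 1, 2, 3, 4, 5, 6, 10, 12, 15, 20, 30, 60.
Test each divisor d:
18^1 ≡ 18 (mod 77)
18^2 ≡ 16 (mod 77)
18^3 ≡ 57 (mod 77)
18^4 ≡ 25 (mod 77)
18^5 ≡ 65 (mod 77)
18^6 ≡ 15 (mod 77)
18^10 ≡ 67 (mod 77)
18^12 ≡ 71 (mod 77)
18^15 ≡ 43 (mod 77)
18^20 ≡ 23 (mod 77)
18^30 ≡ 1 (mod 77) ✓
The smallest such exponent is 30, so the order of 18 is 30.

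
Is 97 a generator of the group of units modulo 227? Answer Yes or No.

No

φ(227) = 227 − 1 = 226 = 2 · 113.
Test 97^(226/q) mod 227 for each prime factor q of 226:
97^113 ≡ 1 (mod 227)  [q = 2: ≡ 1 ✗]
97^2 ≡ 102 (mod 227)  [q = 113: ≢ 1 ✓]
Since 97^113 ≡ 1, the order of 97 divides 113 < 226, so 97 is not a primitive root.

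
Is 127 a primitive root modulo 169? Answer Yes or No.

φ(169) = φ(13^2) = 13·(13−1) = 156 = 2^2 · 3 · 13.
127 is a primitive root mod 169 iff 127^(φ(169)/q) ≢ 1 for every prime q | φ(169), i.e. q ∈ {2, 3, 13}.
127^78 ≡ 1 (mod 169)  [q = 2: ≡ 1 ✗]
127^52 ≡ 146 (mod 169)  [q = 3: ≢ 1 ✓]
127^12 ≡ 92 (mod 169)  [q = 13: ≢ 1 ✓]
The check at q = 2 fails, so 127 generates a proper subgroup.

No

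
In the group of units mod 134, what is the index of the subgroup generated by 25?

6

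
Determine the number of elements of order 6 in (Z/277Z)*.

2

φ(277) = 277 − 1 = 276 = 2^2 · 3 · 23.
In a cyclic group of order 276, there are φ(d) elements of order d for each divisor d of 276, and zero for non-divisors.
6 = 2 · 3 divides 276, and φ(6) = 2.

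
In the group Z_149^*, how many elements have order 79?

0

φ(149) = 149 − 1 = 148 = 2^2 · 37.
Since (Z/149Z)^× is cyclic of order 148, the number of elements of order d is φ(d) when d | 148 and 0 otherwise.
Here 148 is not a multiple of 79, so there are no elements of order 79.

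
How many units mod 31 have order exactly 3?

2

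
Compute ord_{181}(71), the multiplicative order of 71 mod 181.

60

ord(71) | φ(181) = 181 − 1 = 180 = 2^2 · 3^2 · 5.
Divisors of 180: 1, 2, 3, 4, 5, 6, 9, 10, 12, 15, 18, 20, 30, 36, 45, 60, 90, 180.
Compute 71^d (mod 181) for the divisors d until we hit 1:
71^1 ≡ 71
71^2 ≡ 154
71^3 ≡ 74
71^4 ≡ 5
71^5 ≡ 174
71^6 ≡ 46
71^9 ≡ 146
71^10 ≡ 49
71^12 ≡ 125
71^15 ≡ 19
71^18 ≡ 139
71^20 ≡ 48
71^30 ≡ 180
71^36 ≡ 135
71^45 ≡ 162
71^60 ≡ 1
So ord_181(71) = 60.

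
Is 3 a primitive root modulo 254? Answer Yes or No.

φ(254) = φ(2)·φ(127) = 1·126 = 126 = 2 · 3^2 · 7.
It suffices to check that the order of 3 is not a proper divisor of 126: compute 3^(126/q) for q ∈ {2, 3, 7}.
3^63 ≡ 253 (mod 254)  [q = 2: ≢ 1 ✓]
3^42 ≡ 107 (mod 254)  [q = 3: ≢ 1 ✓]
3^18 ≡ 131 (mod 254)  [q = 7: ≢ 1 ✓]
Every test exponent gives a nontrivial residue, hence 3 generates the full group.

Yes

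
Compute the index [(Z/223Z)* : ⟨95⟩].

By Lagrange's theorem, ord_223(95) divides φ(223) = 223 − 1 = 222 = 2 · 3 · 37.
Divisors of 222: 1, 2, 3, 6, 37, 74, 111, 222.
Compute 95^d (mod 223) for the divisors d until we hit 1:
95^1 ≡ 95 (mod 223)
95^2 ≡ 105 (mod 223)
95^3 ≡ 163 (mod 223)
95^6 ≡ 32 (mod 223)
95^37 ≡ 222 (mod 223)
95^74 ≡ 1 (mod 223) ✓
The order of 95 is 74, so the subgroup it generates has 74 elements.
The index is φ(223) / ord(95) = 222 / 74 = 3.

3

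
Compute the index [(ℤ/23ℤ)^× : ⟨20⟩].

1

By Lagrange's theorem, ord_23(20) divides φ(23) = 23 − 1 = 22 = 2 · 11.
Divisors of 22: 1, 2, 11, 22.
Compute 20^d (mod 23) for the divisors d until we hit 1:
20^1 ≡ 20 (mod 23)
20^2 ≡ 9 (mod 23)
20^11 ≡ 22 (mod 23)
20^22 ≡ 1 (mod 23) ✓
The order of 20 is 22, so the subgroup it generates has 22 elements.
Index = |(Z/23Z)^×| / |⟨20⟩| = 22 / 22 = 1.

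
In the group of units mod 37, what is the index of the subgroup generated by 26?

ord(26) | φ(37) = 37 − 1 = 36 = 2^2 · 3^2.
Divisors of 36: 1, 2, 3, 4, 6, 9, 12, 18, 36.
Compute 26^d (mod 37) for the divisors d until we hit 1:
26^1 ≡ 26
26^2 ≡ 10
26^3 ≡ 1
Thus |⟨26⟩| = ord(26) = 3.
Index = |(Z/37Z)^×| / |⟨26⟩| = 36 / 3 = 12.

12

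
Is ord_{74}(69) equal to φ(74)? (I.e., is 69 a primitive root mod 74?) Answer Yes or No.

Yes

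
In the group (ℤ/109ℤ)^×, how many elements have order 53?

φ(109) = 109 − 1 = 108 = 2^2 · 3^3.
In a cyclic group of order 108, there are φ(d) elements of order d for each divisor d of 108, and zero for non-divisors.
Since 53 ∤ 108, the count is 0.

0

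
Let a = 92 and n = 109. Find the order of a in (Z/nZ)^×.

36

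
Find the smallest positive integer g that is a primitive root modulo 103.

5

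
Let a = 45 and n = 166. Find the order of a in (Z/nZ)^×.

82

The order of 45 must divide φ(166) = φ(2)·φ(83) = 1·82 = 82 = 2 · 41.
Divisors of 82: 1, 2, 41, 82.
Test each divisor d:
45^1 ≡ 45 (mod 166)
45^2 ≡ 33 (mod 166)
45^41 ≡ 165 (mod 166)
45^82 ≡ 1 (mod 166) ✓
Hence ord(45) = 82.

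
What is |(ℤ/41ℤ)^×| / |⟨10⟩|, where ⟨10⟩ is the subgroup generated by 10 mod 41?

ord(10) | φ(41) = 41 − 1 = 40 = 2^3 · 5.
Divisors of 40: 1, 2, 4, 5, 8, 10, 20, 40.
Test each divisor d:
10^1 ≡ 10 (mod 41)
10^2 ≡ 18 (mod 41)
10^4 ≡ 37 (mod 41)
10^5 ≡ 1 (mod 41) ✓
Thus |⟨10⟩| = ord(10) = 5.
[(Z/41Z)^× : ⟨10⟩] = 40/5 = 8.

8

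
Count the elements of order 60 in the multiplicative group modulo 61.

16

φ(61) = 61 − 1 = 60 = 2^2 · 3 · 5.
In a cyclic group of order 60, there are φ(d) elements of order d for each divisor d of 60, and zero for non-divisors.
60 = 2^2 · 3 · 5 divides 60, and φ(60) = 16.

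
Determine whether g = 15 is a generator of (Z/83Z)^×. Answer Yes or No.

φ(83) = 83 − 1 = 82 = 2 · 41.
An element g generates (Z/83Z)^× iff g^(82/q) ≢ 1 (mod 83) for each prime q ∈ {2, 41}.
15^41 ≡ 82 (mod 83)  [q = 2: ≢ 1 ✓]
15^2 ≡ 59 (mod 83)  [q = 41: ≢ 1 ✓]
All checks pass, so 15 has order 82 and is a primitive root modulo 83.

Yes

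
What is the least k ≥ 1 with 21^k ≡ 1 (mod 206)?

ord(21) | φ(206) = φ(2)·φ(103) = 1·102 = 102 = 2 · 3 · 17.
Divisors of 102: 1, 2, 3, 6, 17, 34, 51, 102.
Compute 21^d (mod 206) for the divisors d until we hit 1:
21^1 ≡ 21 (mod 206)
21^2 ≡ 29 (mod 206)
21^3 ≡ 197 (mod 206)
21^6 ≡ 81 (mod 206)
21^17 ≡ 57 (mod 206)
21^34 ≡ 159 (mod 206)
21^51 ≡ 205 (mod 206)
21^102 ≡ 1 (mod 206) ✓
So ord_206(21) = 102.

102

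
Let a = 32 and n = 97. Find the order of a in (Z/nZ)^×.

48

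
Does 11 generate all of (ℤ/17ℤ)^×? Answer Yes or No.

φ(17) = 17 − 1 = 16 = 2^4.
11 is a primitive root mod 17 iff 11^(φ(17)/q) ≢ 1 for every prime q | φ(17), i.e. q ∈ {2}.
11^8 ≡ 16 (mod 17)  [q = 2: ≢ 1 ✓]
All checks pass, so 11 has order 16 and is a primitive root modulo 17.

Yes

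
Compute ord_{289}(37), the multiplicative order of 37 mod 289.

272

The order of 37 must divide φ(289) = φ(17^2) = 17·(17−1) = 272 = 2^4 · 17.
Divisors of 272: 1, 2, 4, 8, 16, 17, 34, 68, 136, 272.
Test each divisor d:
37^1 ≡ 37 (mod 289)
37^2 ≡ 213 (mod 289)
37^4 ≡ 285 (mod 289)
37^8 ≡ 16 (mod 289)
37^16 ≡ 256 (mod 289)
37^17 ≡ 224 (mod 289)
37^34 ≡ 179 (mod 289)
37^68 ≡ 251 (mod 289)
37^136 ≡ 288 (mod 289)
37^272 ≡ 1 (mod 289) ✓
Therefore the multiplicative order of 37 modulo 289 is 272.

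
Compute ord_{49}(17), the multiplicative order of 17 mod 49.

42

By Lagrange's theorem, ord_49(17) divides φ(49) = φ(7^2) = 7·(7−1) = 42 = 2 · 3 · 7.
Divisors of 42: 1, 2, 3, 6, 7, 14, 21, 42.
Compute 17^d (mod 49) for the divisors d until we hit 1:
17^1 ≡ 17 (mod 49)
17^2 ≡ 44 (mod 49)
17^3 ≡ 13 (mod 49)
17^6 ≡ 22 (mod 49)
17^7 ≡ 31 (mod 49)
17^14 ≡ 30 (mod 49)
17^21 ≡ 48 (mod 49)
17^42 ≡ 1 (mod 49) ✓
So ord_49(17) = 42.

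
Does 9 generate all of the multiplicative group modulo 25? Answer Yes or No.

φ(25) = φ(5^2) = 5·(5−1) = 20 = 2^2 · 5.
Test 9^(20/q) mod 25 for each prime factor q of 20:
9^10 ≡ 1 (mod 25)  [q = 2: ≡ 1 ✗]
9^4 ≡ 11 (mod 25)  [q = 5: ≢ 1 ✓]
The check at q = 2 fails, so 9 generates a proper subgroup.

No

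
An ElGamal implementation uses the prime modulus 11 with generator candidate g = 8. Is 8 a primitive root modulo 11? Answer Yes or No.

Yes

φ(11) = 11 − 1 = 10 = 2 · 5.
An element g generates (Z/11Z)^× iff g^(10/q) ≢ 1 (mod 11) for each prime q ∈ {2, 5}.
8^5 ≡ 10 (mod 11)  [q = 2: ≢ 1 ✓]
8^2 ≡ 9 (mod 11)  [q = 5: ≢ 1 ✓]
None equal 1, so ord_11(8) = 10: 8 is a primitive root.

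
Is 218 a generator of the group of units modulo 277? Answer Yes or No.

No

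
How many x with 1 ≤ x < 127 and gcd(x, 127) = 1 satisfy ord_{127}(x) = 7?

6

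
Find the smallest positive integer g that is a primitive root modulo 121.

2

φ(121) = φ(11^2) = 11·(11−1) = 110 = 2 · 5 · 11.
g is a primitive root iff g^(110/q) ≢ 1 (mod 121) for each prime q ∈ {2, 5, 11}.
g = 2: 2^55 ≡ 120; 2^22 ≡ 81; 2^10 ≡ 56 — none is 1, so 2 is a primitive root.
Hence the least primitive root of 121 is 2.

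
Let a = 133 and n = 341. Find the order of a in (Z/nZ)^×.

The order of 133 must divide φ(341) = φ(11·31) = (11−1)·(31−1) = 10·30 = 300 = 2^2 · 3 · 5^2.
Divisors of 300: 1, 2, 3, 4, 5, 6, 10, 12, 15, 20, 25, 30, 50, 60, 75, 100, 150, 300.
Test each divisor d:
133^1 ≡ 133 (mod 341)
133^2 ≡ 298 (mod 341)
133^3 ≡ 78 (mod 341)
133^4 ≡ 144 (mod 341)
133^5 ≡ 56 (mod 341)
133^6 ≡ 287 (mod 341)
133^10 ≡ 67 (mod 341)
133^12 ≡ 188 (mod 341)
133^15 ≡ 1 (mod 341) ✓
Therefore the multiplicative order of 133 modulo 341 is 15.

15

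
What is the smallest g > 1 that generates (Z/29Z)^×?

φ(29) = 29 − 1 = 28 = 2^2 · 7.
Test candidates g = 2, 3, … against the prime factors q ∈ {2, 7} of φ(29): g is a generator iff g^(28/q) ≢ 1 for every such q.
g = 2: 2^14 ≡ 28; 2^4 ≡ 16 — none is 1, so 2 is a primitive root.
So 2 is the smallest generator of (Z/29Z)^×.

2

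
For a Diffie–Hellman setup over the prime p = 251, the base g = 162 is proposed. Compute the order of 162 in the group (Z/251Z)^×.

By Lagrange's theorem, ord_251(162) divides φ(251) = 251 − 1 = 250 = 2 · 5^3.
Divisors of 250: 1, 2, 5, 10, 25, 50, 125, 250.
Test each divisor d:
162^1 ≡ 162 (mod 251)
162^2 ≡ 140 (mod 251)
162^5 ≡ 50 (mod 251)
162^10 ≡ 241 (mod 251)
162^25 ≡ 231 (mod 251)
162^50 ≡ 149 (mod 251)
162^125 ≡ 250 (mod 251)
162^250 ≡ 1 (mod 251) ✓
So ord_251(162) = 250.

250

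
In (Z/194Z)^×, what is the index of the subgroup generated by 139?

Since 139 ∈ (Z/194Z)^×, its order divides φ(194) = φ(2)·φ(97) = 1·96 = 96 = 2^5 · 3.
Divisors of 96: 1, 2, 3, 4, 6, 8, 12, 16, 24, 32, 48, 96.
Check 139^d mod 194 for each divisor in increasing order:
139^1 ≡ 139
139^2 ≡ 115
139^3 ≡ 77
139^4 ≡ 33
139^6 ≡ 109
139^8 ≡ 119
139^12 ≡ 47
139^16 ≡ 193
139^24 ≡ 75
139^32 ≡ 1
The order of 139 is 32, so the subgroup it generates has 32 elements.
The index is φ(194) / ord(139) = 96 / 32 = 3.

3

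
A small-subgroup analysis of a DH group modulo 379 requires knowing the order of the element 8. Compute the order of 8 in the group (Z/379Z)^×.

126

Since 8 ∈ (Z/379Z)^×, its order divides φ(379) = 379 − 1 = 378 = 2 · 3^3 · 7.
Divisors of 378: 1, 2, 3, 6, 7, 9, 14, 18, 21, 27, 42, 54, 63, 126, 189, 378.
Evaluate successive powers at the divisors of 378:
8^1 ≡ 8 (mod 379)
8^2 ≡ 64 (mod 379)
8^3 ≡ 133 (mod 379)
8^6 ≡ 255 (mod 379)
8^7 ≡ 145 (mod 379)
8^9 ≡ 184 (mod 379)
8^14 ≡ 180 (mod 379)
8^18 ≡ 125 (mod 379)
8^21 ≡ 328 (mod 379)
8^27 ≡ 260 (mod 379)
8^42 ≡ 327 (mod 379)
8^54 ≡ 138 (mod 379)
8^63 ≡ 378 (mod 379)
8^126 ≡ 1 (mod 379) ✓
So ord_379(8) = 126.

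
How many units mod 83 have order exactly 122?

0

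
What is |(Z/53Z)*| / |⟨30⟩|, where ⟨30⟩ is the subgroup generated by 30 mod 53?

13

Since 30 ∈ (Z/53Z)^×, its order divides φ(53) = 53 − 1 = 52 = 2^2 · 13.
Divisors of 52: 1, 2, 4, 13, 26, 52.
Evaluate successive powers at the divisors of 52:
30^1 ≡ 30 (mod 53)
30^2 ≡ 52 (mod 53)
30^4 ≡ 1 (mod 53) ✓
So ord_53(30) = 4, hence |⟨30⟩| = 4.
[(Z/53Z)^× : ⟨30⟩] = 52/4 = 13.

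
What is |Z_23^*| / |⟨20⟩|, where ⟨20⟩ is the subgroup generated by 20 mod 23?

Since 20 ∈ (Z/23Z)^×, its order divides φ(23) = 23 − 1 = 22 = 2 · 11.
Divisors of 22: 1, 2, 11, 22.
Evaluate successive powers at the divisors of 22:
20^1 ≡ 20
20^2 ≡ 9
20^11 ≡ 22
20^22 ≡ 1
Thus |⟨20⟩| = ord(20) = 22.
The index is φ(23) / ord(20) = 22 / 22 = 1.

1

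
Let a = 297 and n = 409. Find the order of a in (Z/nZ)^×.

136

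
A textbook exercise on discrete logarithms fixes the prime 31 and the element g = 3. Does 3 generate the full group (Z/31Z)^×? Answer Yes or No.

φ(31) = 31 − 1 = 30 = 2 · 3 · 5.
An element g generates (Z/31Z)^× iff g^(30/q) ≢ 1 (mod 31) for each prime q ∈ {2, 3, 5}.
3^15 ≡ 30 (mod 31)  [q = 2: ≢ 1 ✓]
3^10 ≡ 25 (mod 31)  [q = 3: ≢ 1 ✓]
3^6 ≡ 16 (mod 31)  [q = 5: ≢ 1 ✓]
All checks pass, so 3 has order 30 and is a primitive root modulo 31.

Yes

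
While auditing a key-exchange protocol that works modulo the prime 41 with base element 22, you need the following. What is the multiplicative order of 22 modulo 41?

By Lagrange's theorem, ord_41(22) divides φ(41) = 41 − 1 = 40 = 2^3 · 5.
Divisors of 40: 1, 2, 4, 5, 8, 10, 20, 40.
Test each divisor d:
22^1 ≡ 22 (mod 41)
22^2 ≡ 33 (mod 41)
22^4 ≡ 23 (mod 41)
22^5 ≡ 14 (mod 41)
22^8 ≡ 37 (mod 41)
22^10 ≡ 32 (mod 41)
22^20 ≡ 40 (mod 41)
22^40 ≡ 1 (mod 41) ✓
Hence ord(22) = 40.

40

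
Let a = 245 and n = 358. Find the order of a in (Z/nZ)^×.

By Lagrange's theorem, ord_358(245) divides φ(358) = φ(2)·φ(179) = 1·178 = 178 = 2 · 89.
Divisors of 178: 1, 2, 89, 178.
Evaluate successive powers at the divisors of 178:
245^1 ≡ 245
245^2 ≡ 239
245^89 ≡ 1
Hence ord(245) = 89.

89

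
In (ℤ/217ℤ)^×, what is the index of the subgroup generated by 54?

6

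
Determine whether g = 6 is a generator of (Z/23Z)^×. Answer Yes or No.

No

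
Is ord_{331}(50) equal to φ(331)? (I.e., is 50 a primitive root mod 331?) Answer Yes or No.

Yes

φ(331) = 331 − 1 = 330 = 2 · 3 · 5 · 11.
50 is a primitive root mod 331 iff 50^(φ(331)/q) ≢ 1 for every prime q | φ(331), i.e. q ∈ {2, 3, 5, 11}.
50^165 ≡ 330 (mod 331)  [q = 2: ≢ 1 ✓]
50^110 ≡ 31 (mod 331)  [q = 3: ≢ 1 ✓]
50^66 ≡ 323 (mod 331)  [q = 5: ≢ 1 ✓]
50^30 ≡ 293 (mod 331)  [q = 11: ≢ 1 ✓]
None equal 1, so ord_331(50) = 330: 50 is a primitive root.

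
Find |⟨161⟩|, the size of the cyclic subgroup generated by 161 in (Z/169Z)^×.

ord(161) | φ(169) = φ(13^2) = 13·(13−1) = 156 = 2^2 · 3 · 13.
Divisors of 156: 1, 2, 3, 4, 6, 12, 13, 26, 39, 52, 78, 156.
Test each divisor d:
161^1 ≡ 161 (mod 169)
161^2 ≡ 64 (mod 169)
161^3 ≡ 164 (mod 169)
161^4 ≡ 40 (mod 169)
161^6 ≡ 25 (mod 169)
161^12 ≡ 118 (mod 169)
161^13 ≡ 70 (mod 169)
161^26 ≡ 168 (mod 169)
161^39 ≡ 99 (mod 169)
161^52 ≡ 1 (mod 169) ✓
So ord_169(161) = 52.

52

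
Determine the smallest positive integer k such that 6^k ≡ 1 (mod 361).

Since 6 ∈ (Z/361Z)^×, its order divides φ(361) = φ(19^2) = 19·(19−1) = 342 = 2 · 3^2 · 19.
Divisors of 342: 1, 2, 3, 6, 9, 18, 19, 38, 57, 114, 171, 342.
Compute 6^d (mod 361) for the divisors d until we hit 1:
6^1 ≡ 6 (mod 361)
6^2 ≡ 36 (mod 361)
6^3 ≡ 216 (mod 361)
6^6 ≡ 87 (mod 361)
6^9 ≡ 20 (mod 361)
6^18 ≡ 39 (mod 361)
6^19 ≡ 234 (mod 361)
6^38 ≡ 245 (mod 361)
6^57 ≡ 292 (mod 361)
6^114 ≡ 68 (mod 361)
6^171 ≡ 1 (mod 361) ✓
Hence ord(6) = 171.

171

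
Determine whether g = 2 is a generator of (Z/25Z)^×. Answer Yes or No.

φ(25) = φ(5^2) = 5·(5−1) = 20 = 2^2 · 5.
An element g generates (Z/25Z)^× iff g^(20/q) ≢ 1 (mod 25) for each prime q ∈ {2, 5}.
2^10 ≡ 24 (mod 25)  [q = 2: ≢ 1 ✓]
2^4 ≡ 16 (mod 25)  [q = 5: ≢ 1 ✓]
All checks pass, so 2 has order 20 and is a primitive root modulo 25.

Yes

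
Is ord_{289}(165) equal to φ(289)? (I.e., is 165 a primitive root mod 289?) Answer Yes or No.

Yes

φ(289) = φ(17^2) = 17·(17−1) = 272 = 2^4 · 17.
Test 165^(272/q) mod 289 for each prime factor q of 272:
165^136 ≡ 288 (mod 289)  [q = 2: ≢ 1 ✓]
165^16 ≡ 239 (mod 289)  [q = 17: ≢ 1 ✓]
None equal 1, so ord_289(165) = 272: 165 is a primitive root.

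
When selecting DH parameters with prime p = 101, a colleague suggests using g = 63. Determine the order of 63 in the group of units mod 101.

ord(63) | φ(101) = 101 − 1 = 100 = 2^2 · 5^2.
Divisors of 100: 1, 2, 4, 5, 10, 20, 25, 50, 100.
Evaluate successive powers at the divisors of 100:
63^1 ≡ 63 (mod 101)
63^2 ≡ 30 (mod 101)
63^4 ≡ 92 (mod 101)
63^5 ≡ 39 (mod 101)
63^10 ≡ 6 (mod 101)
63^20 ≡ 36 (mod 101)
63^25 ≡ 91 (mod 101)
63^50 ≡ 100 (mod 101)
63^100 ≡ 1 (mod 101) ✓
Therefore the multiplicative order of 63 modulo 101 is 100.

100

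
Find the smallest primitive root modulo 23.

5

φ(23) = 23 − 1 = 22 = 2 · 11.
Test candidates g = 2, 3, … against the prime factors q ∈ {2, 11} of φ(23): g is a generator iff g^(22/q) ≢ 1 for every such q.
g = 2: 2^11 ≡ 1 — hits 1, so not a primitive root.
g = 3: 3^11 ≡ 1 — hits 1, so not a primitive root.
g = 4: 4^11 ≡ 1 — hits 1, so not a primitive root.
g = 5: 5^11 ≡ 22; 5^2 ≡ 2 — none is 1, so 5 is a primitive root.
So 5 is the smallest generator of (Z/23Z)^×.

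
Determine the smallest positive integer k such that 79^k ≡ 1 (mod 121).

By Lagrange's theorem, ord_121(79) divides φ(121) = φ(11^2) = 11·(11−1) = 110 = 2 · 5 · 11.
Divisors of 110: 1, 2, 5, 10, 11, 22, 55, 110.
Test each divisor d:
79^1 ≡ 79 (mod 121)
79^2 ≡ 70 (mod 121)
79^5 ≡ 21 (mod 121)
79^10 ≡ 78 (mod 121)
79^11 ≡ 112 (mod 121)
79^22 ≡ 81 (mod 121)
79^55 ≡ 120 (mod 121)
79^110 ≡ 1 (mod 121) ✓
The smallest such exponent is 110, so the order of 79 is 110.

110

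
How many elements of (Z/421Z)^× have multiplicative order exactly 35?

24

φ(421) = 421 − 1 = 420 = 2^2 · 3 · 5 · 7.
Since (Z/421Z)^× is cyclic of order 420, the number of elements of order d is φ(d) when d | 420 and 0 otherwise.
35 = 5 · 7 divides 420, and φ(35) = 24.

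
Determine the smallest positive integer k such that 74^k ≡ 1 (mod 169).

39

By Lagrange's theorem, ord_169(74) divides φ(169) = φ(13^2) = 13·(13−1) = 156 = 2^2 · 3 · 13.
Divisors of 156: 1, 2, 3, 4, 6, 12, 13, 26, 39, 52, 78, 156.
Evaluate successive powers at the divisors of 156:
74^1 ≡ 74
74^2 ≡ 68
74^3 ≡ 131
74^4 ≡ 61
74^6 ≡ 92
74^12 ≡ 14
74^13 ≡ 22
74^26 ≡ 146
74^39 ≡ 1
Therefore the multiplicative order of 74 modulo 169 is 39.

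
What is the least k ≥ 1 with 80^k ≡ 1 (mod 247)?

36

Since 80 ∈ (Z/247Z)^×, its order divides φ(247) = φ(13·19) = (13−1)·(19−1) = 12·18 = 216 = 2^3 · 3^3.
Divisors of 216: 1, 2, 3, 4, 6, 8, 9, 12, 18, 24, 27, 36, 54, 72, 108, 216.
Compute 80^d (mod 247) for the divisors d until we hit 1:
80^1 ≡ 80 (mod 247)
80^2 ≡ 225 (mod 247)
80^3 ≡ 216 (mod 247)
80^4 ≡ 237 (mod 247)
80^6 ≡ 220 (mod 247)
80^8 ≡ 100 (mod 247)
80^9 ≡ 96 (mod 247)
80^12 ≡ 235 (mod 247)
80^18 ≡ 77 (mod 247)
80^24 ≡ 144 (mod 247)
80^27 ≡ 229 (mod 247)
80^36 ≡ 1 (mod 247) ✓
Hence ord(80) = 36.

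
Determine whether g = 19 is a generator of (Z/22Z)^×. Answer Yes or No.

Yes

φ(22) = φ(2)·φ(11) = 1·10 = 10 = 2 · 5.
Test 19^(10/q) mod 22 for each prime factor q of 10:
19^5 ≡ 21 (mod 22)  [q = 2: ≢ 1 ✓]
19^2 ≡ 9 (mod 22)  [q = 5: ≢ 1 ✓]
Every test exponent gives a nontrivial residue, hence 19 generates the full group.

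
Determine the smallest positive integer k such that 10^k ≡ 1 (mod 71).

ord(10) | φ(71) = 71 − 1 = 70 = 2 · 5 · 7.
Divisors of 70: 1, 2, 5, 7, 10, 14, 35, 70.
Compute 10^d (mod 71) for the divisors d until we hit 1:
10^1 ≡ 10
10^2 ≡ 29
10^5 ≡ 32
10^7 ≡ 5
10^10 ≡ 30
10^14 ≡ 25
10^35 ≡ 1
The smallest such exponent is 35, so the order of 10 is 35.

35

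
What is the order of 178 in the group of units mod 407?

90

ord(178) | φ(407) = φ(11·37) = (11−1)·(37−1) = 10·36 = 360 = 2^3 · 3^2 · 5.
Divisors of 360: 1, 2, 3, 4, 5, 6, 8, 9, 10, 12, 15, 18, 20, 24, 30, 36, 40, 45, 60, 72, 90, 120, 180, 360.
Check 178^d mod 407 for each divisor in increasing order:
178^1 ≡ 178 (mod 407)
178^2 ≡ 345 (mod 407)
178^3 ≡ 360 (mod 407)
178^4 ≡ 181 (mod 407)
178^5 ≡ 65 (mod 407)
178^6 ≡ 174 (mod 407)
178^8 ≡ 201 (mod 407)
178^9 ≡ 369 (mod 407)
178^10 ≡ 155 (mod 407)
178^12 ≡ 158 (mod 407)
178^15 ≡ 307 (mod 407)
178^18 ≡ 223 (mod 407)
178^20 ≡ 12 (mod 407)
178^24 ≡ 137 (mod 407)
178^30 ≡ 232 (mod 407)
178^36 ≡ 75 (mod 407)
178^40 ≡ 144 (mod 407)
178^45 ≡ 406 (mod 407)
178^60 ≡ 100 (mod 407)
178^72 ≡ 334 (mod 407)
178^90 ≡ 1 (mod 407) ✓
Hence ord(178) = 90.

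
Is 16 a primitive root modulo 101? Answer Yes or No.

No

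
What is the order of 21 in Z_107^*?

106

ord(21) | φ(107) = 107 − 1 = 106 = 2 · 53.
Divisors of 106: 1, 2, 53, 106.
Check 21^d mod 107 for each divisor in increasing order:
21^1 ≡ 21
21^2 ≡ 13
21^53 ≡ 106
21^106 ≡ 1
Hence ord(21) = 106.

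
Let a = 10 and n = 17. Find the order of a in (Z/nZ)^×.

16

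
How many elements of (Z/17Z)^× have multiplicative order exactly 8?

φ(17) = 17 − 1 = 16 = 2^4.
In a cyclic group of order 16, there are φ(d) elements of order d for each divisor d of 16, and zero for non-divisors.
8 = 2^3 divides 16, and φ(8) = 4.

4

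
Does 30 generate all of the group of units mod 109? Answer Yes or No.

Yes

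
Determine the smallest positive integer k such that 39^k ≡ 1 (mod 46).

11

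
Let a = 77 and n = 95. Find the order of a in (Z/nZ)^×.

4

By Lagrange's theorem, ord_95(77) divides φ(95) = φ(5·19) = (5−1)·(19−1) = 4·18 = 72 = 2^3 · 3^2.
Divisors of 72: 1, 2, 3, 4, 6, 8, 9, 12, 18, 24, 36, 72.
Test each divisor d:
77^1 ≡ 77
77^2 ≡ 39
77^3 ≡ 58
77^4 ≡ 1
Hence ord(77) = 4.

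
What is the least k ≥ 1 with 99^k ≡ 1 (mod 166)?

41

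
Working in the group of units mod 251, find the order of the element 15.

By Lagrange's theorem, ord_251(15) divides φ(251) = 251 − 1 = 250 = 2 · 5^3.
Divisors of 250: 1, 2, 5, 10, 25, 50, 125, 250.
Check 15^d mod 251 for each divisor in increasing order:
15^1 ≡ 15
15^2 ≡ 225
15^5 ≡ 100
15^10 ≡ 211
15^25 ≡ 113
15^50 ≡ 219
15^125 ≡ 1
Therefore the multiplicative order of 15 modulo 251 is 125.

125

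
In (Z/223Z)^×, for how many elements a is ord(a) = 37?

36

φ(223) = 223 − 1 = 222 = 2 · 3 · 37.
(Z/223Z)^× is cyclic (|G| = 222); a cyclic group of order m has exactly φ(d) elements of each order d | m, and none otherwise.
37 | 222, and φ(37) = 37 − 1 = 36.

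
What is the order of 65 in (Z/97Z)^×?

ord(65) | φ(97) = 97 − 1 = 96 = 2^5 · 3.
Divisors of 96: 1, 2, 3, 4, 6, 8, 12, 16, 24, 32, 48, 96.
Check 65^d mod 97 for each divisor in increasing order:
65^1 ≡ 65
65^2 ≡ 54
65^3 ≡ 18
65^4 ≡ 6
65^6 ≡ 33
65^8 ≡ 36
65^12 ≡ 22
65^16 ≡ 35
65^24 ≡ 96
65^32 ≡ 61
65^48 ≡ 1
Therefore the multiplicative order of 65 modulo 97 is 48.

48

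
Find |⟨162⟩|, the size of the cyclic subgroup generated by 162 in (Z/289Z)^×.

By Lagrange's theorem, ord_289(162) divides φ(289) = φ(17^2) = 17·(17−1) = 272 = 2^4 · 17.
Divisors of 272: 1, 2, 4, 8, 16, 17, 34, 68, 136, 272.
Compute 162^d (mod 289) for the divisors d until we hit 1:
162^1 ≡ 162 (mod 289)
162^2 ≡ 234 (mod 289)
162^4 ≡ 135 (mod 289)
162^8 ≡ 18 (mod 289)
162^16 ≡ 35 (mod 289)
162^17 ≡ 179 (mod 289)
162^34 ≡ 251 (mod 289)
162^68 ≡ 288 (mod 289)
162^136 ≡ 1 (mod 289) ✓
Hence ord(162) = 136.

136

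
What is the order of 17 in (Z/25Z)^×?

Since 17 ∈ (Z/25Z)^×, its order divides φ(25) = φ(5^2) = 5·(5−1) = 20 = 2^2 · 5.
Divisors of 20: 1, 2, 4, 5, 10, 20.
Check 17^d mod 25 for each divisor in increasing order:
17^1 ≡ 17 (mod 25)
17^2 ≡ 14 (mod 25)
17^4 ≡ 21 (mod 25)
17^5 ≡ 7 (mod 25)
17^10 ≡ 24 (mod 25)
17^20 ≡ 1 (mod 25) ✓
The smallest such exponent is 20, so the order of 17 is 20.

20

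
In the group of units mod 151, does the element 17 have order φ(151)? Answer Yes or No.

No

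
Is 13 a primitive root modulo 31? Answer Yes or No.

Yes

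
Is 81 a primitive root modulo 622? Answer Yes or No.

No

φ(622) = φ(2)·φ(311) = 1·310 = 310 = 2 · 5 · 31.
Test 81^(310/q) mod 622 for each prime factor q of 310:
81^155 ≡ 1 (mod 622)  [q = 2: ≡ 1 ✗]
81^62 ≡ 347 (mod 622)  [q = 5: ≢ 1 ✓]
81^10 ≡ 15 (mod 622)  [q = 31: ≢ 1 ✓]
The check at q = 2 fails, so 81 generates a proper subgroup.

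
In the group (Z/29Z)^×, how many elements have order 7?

6

φ(29) = 29 − 1 = 28 = 2^2 · 7.
(Z/29Z)^× is cyclic (|G| = 28); a cyclic group of order m has exactly φ(d) elements of each order d | m, and none otherwise.
7 | 28, and φ(7) = 7 − 1 = 6.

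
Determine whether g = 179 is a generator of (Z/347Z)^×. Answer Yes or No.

Yes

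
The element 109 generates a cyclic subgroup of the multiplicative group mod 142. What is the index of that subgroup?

2

By Lagrange's theorem, ord_142(109) divides φ(142) = φ(2)·φ(71) = 1·70 = 70 = 2 · 5 · 7.
Divisors of 70: 1, 2, 5, 7, 10, 14, 35, 70.
Compute 109^d (mod 142) for the divisors d until we hit 1:
109^1 ≡ 109 (mod 142)
109^2 ≡ 95 (mod 142)
109^5 ≡ 91 (mod 142)
109^7 ≡ 125 (mod 142)
109^10 ≡ 45 (mod 142)
109^14 ≡ 5 (mod 142)
109^35 ≡ 1 (mod 142) ✓
So ord_142(109) = 35, hence |⟨109⟩| = 35.
[(Z/142Z)^× : ⟨109⟩] = 70/35 = 2.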